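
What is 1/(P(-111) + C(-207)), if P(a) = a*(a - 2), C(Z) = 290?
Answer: 1/12833 ≈ 7.7924e-5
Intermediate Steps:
P(a) = a*(-2 + a)
1/(P(-111) + C(-207)) = 1/(-111*(-2 - 111) + 290) = 1/(-111*(-113) + 290) = 1/(12543 + 290) = 1/12833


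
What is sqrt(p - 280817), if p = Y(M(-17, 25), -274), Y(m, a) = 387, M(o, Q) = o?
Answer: I*sqrt(280430) ≈ 529.56*I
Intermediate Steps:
p = 387
sqrt(p - 280817) = sqrt(387 - 280817) = sqrt(-280430) = I*sqrt(280430)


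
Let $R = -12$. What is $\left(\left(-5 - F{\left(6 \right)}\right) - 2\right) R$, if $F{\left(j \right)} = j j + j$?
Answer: $588$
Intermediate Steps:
$F{\left(j \right)} = j + j^{2}$ ($F{\left(j \right)} = j^{2} + j = j + j^{2}$)
$\left(\left(-5 - F{\left(6 \right)}\right) - 2\right) R = \left(\left(-5 - 6 \left(1 + 6\right)\right) - 2\right) \left(-12\right) = \left(\left(-5 - 6 \cdot 7\right) - 2\right) \left(-12\right) = \left(\left(-5 - 42\right) - 2\right) \left(-12\right) = \left(-47 - 2\right) \left(-12\right) = \left(-49\right) \left(-12\right) = 588$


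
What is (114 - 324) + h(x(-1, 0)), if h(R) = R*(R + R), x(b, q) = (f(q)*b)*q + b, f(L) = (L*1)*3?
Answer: -208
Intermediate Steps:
f(L) = 3*L (f(L) = L*3 = 3*L)
x(b, q) = b + 3*b*q² (x(b, q) = ((3*q)*b)*q + b = (3*b*q)*q + b = 3*b*q² + b = b + 3*b*q²)
h(R) = 2*R² (h(R) = R*(2*R) = 2*R²)
(114 - 324) + h(x(-1, 0)) = (114 - 324) + 2*(-(1 + 3*0²))² = -210 + 2*(-(1 + 3*0))² = -210 + 2*(-(1 + 0))² = -210 + 2*(-1*1)² = -210 + 2*(-1)² = -210 + 2*1 = -210 + 2 = -208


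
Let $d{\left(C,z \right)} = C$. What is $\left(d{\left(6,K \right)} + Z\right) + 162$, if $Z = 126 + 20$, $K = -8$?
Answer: $314$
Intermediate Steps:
$Z = 146$
$\left(d{\left(6,K \right)} + Z\right) + 162 = \left(6 + 146\right) + 162 = 152 + 162 = 314$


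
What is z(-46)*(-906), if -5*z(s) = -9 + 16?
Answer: 6342/5 ≈ 1268.4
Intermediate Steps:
z(s) = -7/5 (z(s) = -(-9 + 16)/5 = -⅕*7 = -7/5)
z(-46)*(-906) = -7/5*(-906) = 6342/5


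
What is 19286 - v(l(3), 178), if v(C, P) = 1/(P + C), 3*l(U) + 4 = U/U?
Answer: 3413621/177 ≈ 19286.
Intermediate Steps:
l(U) = -1 (l(U) = -4/3 + (U/U)/3 = -4/3 + (⅓)*1 = -4/3 + ⅓ = -1)
v(C, P) = 1/(C + P)
19286 - v(l(3), 178) = 19286 - 1/(-1 + 178) = 19286 - 1/177 = 3413621/177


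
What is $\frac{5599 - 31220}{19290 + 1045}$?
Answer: $- \frac{25621}{20335} \approx -1.2599$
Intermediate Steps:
$\frac{5599 - 31220}{19290 + 1045} = \frac{5599 - 31220}{20335} = \left(-25621\right) \frac{1}{20335} = - \frac{25621}{20335}$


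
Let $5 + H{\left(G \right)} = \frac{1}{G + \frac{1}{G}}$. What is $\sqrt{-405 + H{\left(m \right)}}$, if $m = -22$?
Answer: $\frac{2 i \sqrt{24113230}}{485} \approx 20.25 i$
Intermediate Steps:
$H{\left(G \right)} = -5 + \frac{1}{G + \frac{1}{G}}$
$\sqrt{-405 + H{\left(m \right)}} = \sqrt{-405 + \frac{-5 - 22 - 5 \left(-22\right)^{2}}{1 + \left(-22\right)^{2}}} = \sqrt{-405 + \frac{-5 - 22 - 2420}{1 + 484}} = \sqrt{-405 + \frac{-5 - 22 - 2420}{485}} = \sqrt{-405 + \frac{1}{485} \left(-2447\right)} = \sqrt{-405 - \frac{2447}{485}} = \sqrt{- \frac{198872}{485}} = \frac{2 i \sqrt{24113230}}{485}$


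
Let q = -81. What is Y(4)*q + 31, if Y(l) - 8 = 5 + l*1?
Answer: -1346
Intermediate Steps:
Y(l) = 13 + l (Y(l) = 8 + (5 + l*1) = 8 + (5 + l) = 13 + l)
Y(4)*q + 31 = (13 + 4)*(-81) + 31 = 17*(-81) + 31 = -1377 + 31 = -1346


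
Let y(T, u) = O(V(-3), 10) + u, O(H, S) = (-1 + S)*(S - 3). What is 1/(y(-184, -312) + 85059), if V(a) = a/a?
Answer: 1/84810 ≈ 1.1791e-5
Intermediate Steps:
V(a) = 1
O(H, S) = (-1 + S)*(-3 + S)
y(T, u) = 63 + u (y(T, u) = (3 + 10² - 4*10) + u = (3 + 100 - 40) + u = 63 + u)
1/(y(-184, -312) + 85059) = 1/((63 - 312) + 85059) = 1/(-249 + 85059) = 1/84810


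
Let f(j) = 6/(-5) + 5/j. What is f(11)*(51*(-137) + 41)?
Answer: 284786/55 ≈ 5177.9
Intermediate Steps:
f(j) = -6/5 + 5/j (f(j) = 6*(-⅕) + 5/j = -6/5 + 5/j)
f(11)*(51*(-137) + 41) = (-6/5 + 5/11)*(51*(-137) + 41) = (-6/5 + 5*(1/11))*(-6987 + 41) = (-6/5 + 5/11)*(-6946) = -41/55*(-6946) = 284786/55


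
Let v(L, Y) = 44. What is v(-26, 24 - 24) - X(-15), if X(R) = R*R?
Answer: -181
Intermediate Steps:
X(R) = R²
v(-26, 24 - 24) - X(-15) = 44 - 1*(-15)² = 44 - 1*225 = 44 - 225 = -181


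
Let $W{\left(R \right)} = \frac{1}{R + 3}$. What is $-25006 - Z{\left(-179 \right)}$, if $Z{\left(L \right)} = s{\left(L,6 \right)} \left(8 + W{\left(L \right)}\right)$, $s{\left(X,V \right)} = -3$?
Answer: $- \frac{4396835}{176} \approx -24982.0$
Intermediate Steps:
$W{\left(R \right)} = \frac{1}{3 + R}$
$Z{\left(L \right)} = -24 - \frac{3}{3 + L}$ ($Z{\left(L \right)} = - 3 \left(8 + \frac{1}{3 + L}\right) = -24 - \frac{3}{3 + L}$)
$-25006 - Z{\left(-179 \right)} = -25006 - \frac{3 \left(-25 - -1432\right)}{3 - 179} = -25006 - \frac{3 \left(-25 + 1432\right)}{-176} = -25006 - 3 \left(- \frac{1}{176}\right) 1407 = -25006 - - \frac{4221}{176} = -25006 + \frac{4221}{176} = - \frac{4396835}{176}$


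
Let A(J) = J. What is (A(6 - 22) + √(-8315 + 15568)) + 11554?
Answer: 11538 + √7253 ≈ 11623.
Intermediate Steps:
(A(6 - 22) + √(-8315 + 15568)) + 11554 = ((6 - 22) + √(-8315 + 15568)) + 11554 = (-16 + √7253) + 11554 = 11538 + √7253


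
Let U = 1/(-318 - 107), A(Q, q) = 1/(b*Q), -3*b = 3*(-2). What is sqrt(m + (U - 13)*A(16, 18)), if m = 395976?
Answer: sqrt(45774778629)/340 ≈ 629.27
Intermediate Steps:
b = 2 (b = -(-2) = -1/3*(-6) = 2)
A(Q, q) = 1/(2*Q)
U = -1/425 (U = 1/(-425) = -1/425 ≈ -0.0023529)
sqrt(m + (U - 13)*A(16, 18)) = sqrt(395976 + (-1/425 - 13)*((1/2)/16)) = sqrt(395976 - 2763/(425*16)) = sqrt(395976 - 5526/425*1/32) = sqrt(395976 - 2763/6800) = sqrt(2692634037/6800) = sqrt(45774778629)/340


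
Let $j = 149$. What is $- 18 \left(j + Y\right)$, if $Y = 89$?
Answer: $-4284$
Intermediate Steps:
$- 18 \left(j + Y\right) = - 18 \left(149 + 89\right) = \left(-18\right) 238 = -4284$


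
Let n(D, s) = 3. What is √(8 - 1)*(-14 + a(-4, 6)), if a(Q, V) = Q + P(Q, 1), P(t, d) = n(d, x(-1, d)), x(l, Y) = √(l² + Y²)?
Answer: -15*√7 ≈ -39.686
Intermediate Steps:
x(l, Y) = √(Y² + l²)
P(t, d) = 3
a(Q, V) = 3 + Q (a(Q, V) = Q + 3 = 3 + Q)
√(8 - 1)*(-14 + a(-4, 6)) = √(8 - 1)*(-14 + (3 - 4)) = √7*(-14 - 1) = √7*(-15) = -15*√7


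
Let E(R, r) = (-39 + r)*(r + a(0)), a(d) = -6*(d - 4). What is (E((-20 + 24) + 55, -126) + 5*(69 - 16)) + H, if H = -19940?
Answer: -2845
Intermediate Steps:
a(d) = 24 - 6*d (a(d) = -6*(-4 + d) = 24 - 6*d)
E(R, r) = (-39 + r)*(24 + r) (E(R, r) = (-39 + r)*(r + (24 - 6*0)) = (-39 + r)*(r + (24 + 0)) = (-39 + r)*(r + 24) = (-39 + r)*(24 + r))
(E((-20 + 24) + 55, -126) + 5*(69 - 16)) + H = ((-936 + (-126)² - 15*(-126)) + 5*(69 - 16)) - 19940 = ((-936 + 15876 + 1890) + 5*53) - 19940 = (16830 + 265) - 19940 = 17095 - 19940 = -2845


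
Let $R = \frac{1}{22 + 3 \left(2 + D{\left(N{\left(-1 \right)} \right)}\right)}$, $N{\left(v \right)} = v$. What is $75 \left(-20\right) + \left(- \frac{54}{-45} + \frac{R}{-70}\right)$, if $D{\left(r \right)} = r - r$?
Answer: $- \frac{2937649}{1960} \approx -1498.8$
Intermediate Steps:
$D{\left(r \right)} = 0$
$R = \frac{1}{28}$ ($R = \frac{1}{22 + 3 \left(2 + 0\right)} = \frac{1}{22 + 3 \cdot 2} = \frac{1}{22 + 6} = \frac{1}{28} \approx 0.035714$)
$75 \left(-20\right) + \left(- \frac{54}{-45} + \frac{R}{-70}\right) = 75 \left(-20\right) + \left(- \frac{54}{-45} + \frac{1}{28 \left(-70\right)}\right) = -1500 + \left(\left(-54\right) \left(- \frac{1}{45}\right) + \frac{1}{28} \left(- \frac{1}{70}\right)\right) = -1500 + \left(\frac{6}{5} - \frac{1}{1960}\right) = -1500 + \frac{2351}{1960} = - \frac{2937649}{1960}$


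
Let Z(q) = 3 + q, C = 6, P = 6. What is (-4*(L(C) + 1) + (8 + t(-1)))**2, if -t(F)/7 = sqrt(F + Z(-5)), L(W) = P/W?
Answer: -147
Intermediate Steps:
L(W) = 6/W
t(F) = -7*sqrt(-2 + F) (t(F) = -7*sqrt(F + (3 - 5)) = -7*sqrt(F - 2) = -7*sqrt(-2 + F))
(-4*(L(C) + 1) + (8 + t(-1)))**2 = (-4*(6/6 + 1) + (8 - 7*sqrt(-2 - 1)))**2 = (-4*(6*(1/6) + 1) + (8 - 7*I*sqrt(3)))**2 = (-4*(1 + 1) + (8 - 7*I*sqrt(3)))**2 = (-4*2 + (8 - 7*I*sqrt(3)))**2 = (-8 + (8 - 7*I*sqrt(3)))**2 = (-7*I*sqrt(3))**2 = -147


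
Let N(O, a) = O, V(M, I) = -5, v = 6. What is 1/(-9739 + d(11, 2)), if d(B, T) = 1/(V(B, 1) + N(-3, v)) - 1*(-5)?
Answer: -8/77873 ≈ -0.00010273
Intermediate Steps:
d(B, T) = 39/8 (d(B, T) = 1/(-5 - 3) - 1*(-5) = 1/(-8) + 5 = -⅛ + 5 = 39/8)
1/(-9739 + d(11, 2)) = 1/(-9739 + 39/8) = 1/(-77873/8) = -8/77873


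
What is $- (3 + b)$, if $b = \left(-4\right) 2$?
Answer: $5$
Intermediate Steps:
$b = -8$
$- (3 + b) = - (3 - 8) = \left(-1\right) \left(-5\right) = 5$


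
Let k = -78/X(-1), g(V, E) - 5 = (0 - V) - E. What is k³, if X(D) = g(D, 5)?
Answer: -474552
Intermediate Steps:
g(V, E) = 5 - E - V (g(V, E) = 5 + ((0 - V) - E) = 5 + (-V - E) = 5 + (-E - V) = 5 - E - V)
X(D) = -D (X(D) = 5 - 1*5 - D = 5 - 5 - D = -D)
k = -78 (k = -78/((-1*(-1))) = -78/1 = -78*1 = -78)
k³ = (-78)³ = -474552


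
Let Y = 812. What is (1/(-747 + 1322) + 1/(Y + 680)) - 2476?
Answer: -2124158333/857900 ≈ -2476.0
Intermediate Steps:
(1/(-747 + 1322) + 1/(Y + 680)) - 2476 = (1/(-747 + 1322) + 1/(812 + 680)) - 2476 = (1/575 + 1/1492) - 2476 = 2067/857900 - 2476 = -2124158333/857900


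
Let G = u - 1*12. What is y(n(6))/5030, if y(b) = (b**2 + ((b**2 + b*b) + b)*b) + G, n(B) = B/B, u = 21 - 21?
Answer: -4/2515 ≈ -0.0015905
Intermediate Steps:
u = 0
G = -12 (G = 0 - 1*12 = 0 - 12 = -12)
n(B) = 1
y(b) = -12 + b**2 + b*(b + 2*b**2) (y(b) = (b**2 + ((b**2 + b*b) + b)*b) - 12 = (b**2 + ((b**2 + b**2) + b)*b) - 12 = (b**2 + (2*b**2 + b)*b) - 12 = (b**2 + (b + 2*b**2)*b) - 12 = (b**2 + b*(b + 2*b**2)) - 12 = -12 + b**2 + b*(b + 2*b**2))
y(n(6))/5030 = (-12 + 2*1**2 + 2*1**3)/5030 = (-12 + 2*1 + 2*1)*(1/5030) = (-12 + 2 + 2)*(1/5030) = -8*1/5030 = -4/2515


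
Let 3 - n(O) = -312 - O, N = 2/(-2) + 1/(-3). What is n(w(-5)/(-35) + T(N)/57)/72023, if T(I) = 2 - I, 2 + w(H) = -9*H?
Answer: 1878272/431057655 ≈ 0.0043574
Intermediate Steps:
w(H) = -2 - 9*H
N = -4/3 (N = 2*(-1/2) + 1*(-1/3) = -1 - 1/3 = -4/3 ≈ -1.3333)
n(O) = 315 + O (n(O) = 3 - (-312 - O) = 3 + (312 + O) = 315 + O)
n(w(-5)/(-35) + T(N)/57)/72023 = (315 + ((-2 - 9*(-5))/(-35) + (2 - 1*(-4/3))/57))/72023 = (315 + ((-2 + 45)*(-1/35) + (2 + 4/3)*(1/57)))*(1/72023) = (315 + (43*(-1/35) + (10/3)*(1/57)))*(1/72023) = (315 + (-43/35 + 10/171))*(1/72023) = (315 - 7003/5985)*(1/72023) = (1878272/5985)*(1/72023) = 1878272/431057655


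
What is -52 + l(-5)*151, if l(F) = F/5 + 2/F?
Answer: -1317/5 ≈ -263.40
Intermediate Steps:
l(F) = 2/F + F/5 (l(F) = F*(⅕) + 2/F = F/5 + 2/F = 2/F + F/5)
-52 + l(-5)*151 = -52 + (2/(-5) + (⅕)*(-5))*151 = -52 + (2*(-⅕) - 1)*151 = -52 + (-⅖ - 1)*151 = -52 - 7/5*151 = -52 - 1057/5 = -1317/5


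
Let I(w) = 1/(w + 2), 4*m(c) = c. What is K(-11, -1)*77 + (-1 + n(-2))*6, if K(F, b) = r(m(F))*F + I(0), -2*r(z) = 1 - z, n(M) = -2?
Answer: 12869/8 ≈ 1608.6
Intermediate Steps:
m(c) = c/4
I(w) = 1/(2 + w)
r(z) = -½ + z/2 (r(z) = -(1 - z)/2 = -½ + z/2)
K(F, b) = ½ + F*(-½ + F/8) (K(F, b) = (-½ + (F/4)/2)*F + 1/(2 + 0) = (-½ + F/8)*F + 1/2 = F*(-½ + F/8) + ½ = ½ + F*(-½ + F/8))
K(-11, -1)*77 + (-1 + n(-2))*6 = (½ + (⅛)*(-11)*(-4 - 11))*77 + (-1 - 2)*6 = (½ + (⅛)*(-11)*(-15))*77 - 3*6 = (½ + 165/8)*77 - 18 = (169/8)*77 - 18 = 13013/8 - 18 = 12869/8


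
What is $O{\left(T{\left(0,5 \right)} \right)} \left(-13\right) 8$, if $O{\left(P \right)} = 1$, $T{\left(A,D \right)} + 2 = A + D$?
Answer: $-104$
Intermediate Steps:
$T{\left(A,D \right)} = -2 + A + D$ ($T{\left(A,D \right)} = -2 + \left(A + D\right) = -2 + A + D$)
$O{\left(T{\left(0,5 \right)} \right)} \left(-13\right) 8 = 1 \left(-13\right) 8 = \left(-13\right) 8 = -104$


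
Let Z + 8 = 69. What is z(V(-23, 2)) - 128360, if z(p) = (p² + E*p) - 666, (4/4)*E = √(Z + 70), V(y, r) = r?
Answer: -129022 + 2*√131 ≈ -1.2900e+5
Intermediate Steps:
Z = 61 (Z = -8 + 69 = 61)
E = √131 (E = √(61 + 70) = √131 ≈ 11.446)
z(p) = -666 + p² + p*√131 (z(p) = (p² + √131*p) - 666 = (p² + p*√131) - 666 = -666 + p² + p*√131)
z(V(-23, 2)) - 128360 = (-666 + 2² + 2*√131) - 128360 = (-666 + 4 + 2*√131) - 128360 = (-662 + 2*√131) - 128360 = -129022 + 2*√131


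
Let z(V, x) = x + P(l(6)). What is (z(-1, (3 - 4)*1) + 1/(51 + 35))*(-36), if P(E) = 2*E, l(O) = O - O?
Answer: 1530/43 ≈ 35.581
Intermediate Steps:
l(O) = 0
z(V, x) = x (z(V, x) = x + 2*0 = x + 0 = x)
(z(-1, (3 - 4)*1) + 1/(51 + 35))*(-36) = ((3 - 4)*1 + 1/(51 + 35))*(-36) = (-1*1 + 1/86)*(-36) = (-1 + 1/86)*(-36) = -85/86*(-36) = 1530/43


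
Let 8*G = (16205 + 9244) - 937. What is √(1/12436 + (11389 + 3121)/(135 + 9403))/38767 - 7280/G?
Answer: -910/383 + √1337793649020129/1149582739414 ≈ -2.3759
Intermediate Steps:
G = 3064 (G = ((16205 + 9244) - 937)/8 = (25449 - 937)/8 = (⅛)*24512 = 3064)
√(1/12436 + (11389 + 3121)/(135 + 9403))/38767 - 7280/G = √(1/12436 + (11389 + 3121)/(135 + 9403))/38767 - 7280/3064 = √(1/12436 + 14510/9538)*(1/38767) - 7280*1/3064 = √(1/12436 + 14510*(1/9538))*(1/38767) - 910/383 = √(1/12436 + 7255/4769)*(1/38767) - 910/383 = √(90227949/59307284)*(1/38767) - 910/383 = (√1337793649020129/29653642)*(1/38767) - 910/383 = √1337793649020129/1149582739414 - 910/383 = -910/383 + √1337793649020129/1149582739414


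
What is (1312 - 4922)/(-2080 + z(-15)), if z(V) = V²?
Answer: 722/371 ≈ 1.9461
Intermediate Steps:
(1312 - 4922)/(-2080 + z(-15)) = (1312 - 4922)/(-2080 + (-15)²) = -3610/(-2080 + 225) = -3610/(-1855) = -3610*(-1/1855) = 722/371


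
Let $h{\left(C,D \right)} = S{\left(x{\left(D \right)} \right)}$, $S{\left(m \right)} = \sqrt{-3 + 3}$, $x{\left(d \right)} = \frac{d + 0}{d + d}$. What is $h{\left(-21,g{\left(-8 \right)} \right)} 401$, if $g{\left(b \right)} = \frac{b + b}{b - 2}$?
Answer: $0$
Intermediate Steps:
$x{\left(d \right)} = \frac{1}{2}$ ($x{\left(d \right)} = \frac{d}{2 d} = d \frac{1}{2 d} = \frac{1}{2}$)
$S{\left(m \right)} = 0$ ($S{\left(m \right)} = \sqrt{0} = 0$)
$g{\left(b \right)} = \frac{2 b}{-2 + b}$
$h{\left(C,D \right)} = 0$
$h{\left(-21,g{\left(-8 \right)} \right)} 401 = 0 \cdot 401 = 0$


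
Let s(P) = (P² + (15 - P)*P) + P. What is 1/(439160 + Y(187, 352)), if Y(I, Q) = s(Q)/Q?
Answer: 1/439176 ≈ 2.2770e-6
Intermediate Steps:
s(P) = P + P² + P*(15 - P) (s(P) = (P² + P*(15 - P)) + P = P + P² + P*(15 - P))
Y(I, Q) = 16 (Y(I, Q) = (16*Q)/Q = 16)
1/(439160 + Y(187, 352)) = 1/(439160 + 16) = 1/439176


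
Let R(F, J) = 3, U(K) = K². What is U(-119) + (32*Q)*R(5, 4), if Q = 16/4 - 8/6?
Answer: 14417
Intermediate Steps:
Q = 8/3 (Q = 16*(¼) - 8*⅙ = 4 - 4/3 = 8/3 ≈ 2.6667)
U(-119) + (32*Q)*R(5, 4) = (-119)² + (32*(8/3))*3 = 14161 + (256/3)*3 = 14161 + 256 = 14417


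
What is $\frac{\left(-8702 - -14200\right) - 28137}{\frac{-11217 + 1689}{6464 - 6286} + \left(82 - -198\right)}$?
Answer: $- \frac{2014871}{20156} \approx -99.964$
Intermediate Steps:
$\frac{\left(-8702 - -14200\right) - 28137}{\frac{-11217 + 1689}{6464 - 6286} + \left(82 - -198\right)} = \frac{\left(-8702 + 14200\right) - 28137}{- \frac{9528}{178} + \left(82 + 198\right)} = \frac{5498 - 28137}{\left(-9528\right) \frac{1}{178} + 280} = - \frac{22639}{- \frac{4764}{89} + 280} = - \frac{22639}{\frac{20156}{89}} = \left(-22639\right) \frac{89}{20156} = - \frac{2014871}{20156}$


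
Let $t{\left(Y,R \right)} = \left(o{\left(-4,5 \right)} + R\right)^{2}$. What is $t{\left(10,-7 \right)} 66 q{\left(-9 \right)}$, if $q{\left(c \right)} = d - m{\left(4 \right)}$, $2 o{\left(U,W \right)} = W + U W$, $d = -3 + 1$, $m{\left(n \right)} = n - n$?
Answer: $-27753$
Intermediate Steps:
$m{\left(n \right)} = 0$
$d = -2$
$o{\left(U,W \right)} = \frac{W}{2} + \frac{U W}{2}$ ($o{\left(U,W \right)} = \frac{W + U W}{2} = \frac{W}{2} + \frac{U W}{2}$)
$t{\left(Y,R \right)} = \left(- \frac{15}{2} + R\right)^{2}$ ($t{\left(Y,R \right)} = \left(\frac{1}{2} \cdot 5 \left(1 - 4\right) + R\right)^{2} = \left(\frac{1}{2} \cdot 5 \left(-3\right) + R\right)^{2} = \left(- \frac{15}{2} + R\right)^{2}$)
$q{\left(c \right)} = -2$ ($q{\left(c \right)} = -2 - 0 = -2 + 0 = -2$)
$t{\left(10,-7 \right)} 66 q{\left(-9 \right)} = \frac{\left(-15 + 2 \left(-7\right)\right)^{2}}{4} \cdot 66 \left(-2\right) = \frac{\left(-15 - 14\right)^{2}}{4} \cdot 66 \left(-2\right) = \frac{\left(-29\right)^{2}}{4} \cdot 66 \left(-2\right) = \frac{1}{4} \cdot 841 \cdot 66 \left(-2\right) = \frac{841}{4} \cdot 66 \left(-2\right) = \frac{27753}{2} \left(-2\right) = -27753$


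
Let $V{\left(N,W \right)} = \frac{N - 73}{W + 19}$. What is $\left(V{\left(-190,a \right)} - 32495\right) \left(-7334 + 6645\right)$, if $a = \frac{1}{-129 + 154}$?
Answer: $\frac{10661720355}{476} \approx 2.2399 \cdot 10^{7}$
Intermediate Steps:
$a = \frac{1}{25} \approx 0.04$
$V{\left(N,W \right)} = \frac{-73 + N}{19 + W}$
$\left(V{\left(-190,a \right)} - 32495\right) \left(-7334 + 6645\right) = \left(\frac{-73 - 190}{19 + \frac{1}{25}} - 32495\right) \left(-7334 + 6645\right) = \left(\frac{1}{\frac{476}{25}} \left(-263\right) - 32495\right) \left(-689\right) = \left(\frac{25}{476} \left(-263\right) - 32495\right) \left(-689\right) = \left(- \frac{6575}{476} - 32495\right) \left(-689\right) = \left(- \frac{15474195}{476}\right) \left(-689\right) = \frac{10661720355}{476}$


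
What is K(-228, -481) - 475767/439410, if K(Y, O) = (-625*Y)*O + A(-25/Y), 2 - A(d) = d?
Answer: -1144493863664861/16697580 ≈ -6.8542e+7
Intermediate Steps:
A(d) = 2 - d
K(Y, O) = 2 + 25/Y - 625*O*Y (K(Y, O) = (-625*Y)*O + (2 - (-25)/Y) = -625*O*Y + (2 + 25/Y) = 2 + 25/Y - 625*O*Y)
K(-228, -481) - 475767/439410 = (2 + 25/(-228) - 625*(-481)*(-228)) - 475767/439410 = (2 + 25*(-1/228) - 68542500) - 475767/439410 = (2 - 25/228 - 68542500) - 1*158589/146470 = -15627689569/228 - 158589/146470 = -1144493863664861/16697580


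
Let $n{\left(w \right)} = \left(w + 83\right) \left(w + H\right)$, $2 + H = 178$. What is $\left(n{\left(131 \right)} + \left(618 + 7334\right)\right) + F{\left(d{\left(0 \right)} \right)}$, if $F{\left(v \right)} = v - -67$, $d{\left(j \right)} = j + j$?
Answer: $73717$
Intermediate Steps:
$H = 176$ ($H = -2 + 178 = 176$)
$d{\left(j \right)} = 2 j$
$F{\left(v \right)} = 67 + v$ ($F{\left(v \right)} = v + 67 = 67 + v$)
$n{\left(w \right)} = \left(83 + w\right) \left(176 + w\right)$ ($n{\left(w \right)} = \left(w + 83\right) \left(w + 176\right) = \left(83 + w\right) \left(176 + w\right)$)
$\left(n{\left(131 \right)} + \left(618 + 7334\right)\right) + F{\left(d{\left(0 \right)} \right)} = \left(\left(14608 + 131^{2} + 259 \cdot 131\right) + \left(618 + 7334\right)\right) + \left(67 + 2 \cdot 0\right) = \left(\left(14608 + 17161 + 33929\right) + 7952\right) + \left(67 + 0\right) = \left(65698 + 7952\right) + 67 = 73650 + 67 = 73717$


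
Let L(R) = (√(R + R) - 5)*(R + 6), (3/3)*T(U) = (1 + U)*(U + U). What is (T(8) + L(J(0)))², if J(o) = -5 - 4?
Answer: 25119 - 2862*I*√2 ≈ 25119.0 - 4047.5*I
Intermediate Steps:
J(o) = -9
T(U) = 2*U*(1 + U) (T(U) = (1 + U)*(U + U) = (1 + U)*(2*U) = 2*U*(1 + U))
L(R) = (-5 + √2*√R)*(6 + R) (L(R) = (√(2*R) - 5)*(6 + R) = (√2*√R - 5)*(6 + R) = (-5 + √2*√R)*(6 + R))
(T(8) + L(J(0)))² = (2*8*(1 + 8) + (-30 - 5*(-9) + √2*(-9)^(3/2) + 6*√2*√(-9)))² = (2*8*9 + (-30 + 45 + √2*(-27*I) + 6*√2*(3*I)))² = (144 + (-30 + 45 - 27*I*√2 + 18*I*√2))² = (144 + (15 - 9*I*√2))² = (159 - 9*I*√2)²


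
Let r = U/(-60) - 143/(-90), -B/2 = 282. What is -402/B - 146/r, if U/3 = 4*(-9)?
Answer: -242945/5734 ≈ -42.369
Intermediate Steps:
U = -108 (U = 3*(4*(-9)) = 3*(-36) = -108)
B = -564 (B = -2*282 = -564)
r = 61/18 (r = -108/(-60) - 143/(-90) = -108*(-1/60) - 143*(-1/90) = 9/5 + 143/90 = 61/18 ≈ 3.3889)
-402/B - 146/r = -402/(-564) - 146/61/18 = -402*(-1/564) - 146*18/61 = 67/94 - 2628/61 = -242945/5734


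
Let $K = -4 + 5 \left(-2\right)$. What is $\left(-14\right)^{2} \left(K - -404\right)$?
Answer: $76440$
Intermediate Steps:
$K = -14$ ($K = -4 - 10 = -14$)
$\left(-14\right)^{2} \left(K - -404\right) = \left(-14\right)^{2} \left(-14 - -404\right) = 196 \left(-14 + 404\right) = 196 \cdot 390 = 76440$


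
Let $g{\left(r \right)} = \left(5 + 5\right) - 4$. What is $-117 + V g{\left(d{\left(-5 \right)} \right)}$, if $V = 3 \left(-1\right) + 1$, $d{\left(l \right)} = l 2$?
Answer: $-129$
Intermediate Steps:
$d{\left(l \right)} = 2 l$
$V = -2$ ($V = -3 + 1 = -2$)
$g{\left(r \right)} = 6$ ($g{\left(r \right)} = 10 - 4 = 6$)
$-117 + V g{\left(d{\left(-5 \right)} \right)} = -117 - 12 = -129$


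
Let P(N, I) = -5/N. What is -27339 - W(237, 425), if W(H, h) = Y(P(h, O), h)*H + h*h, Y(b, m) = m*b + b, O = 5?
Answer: -17575978/85 ≈ -2.0678e+5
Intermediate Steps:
Y(b, m) = b + b*m (Y(b, m) = b*m + b = b + b*m)
W(H, h) = h² - 5*H*(1 + h)/h (W(H, h) = ((-5/h)*(1 + h))*H + h*h = (-5*(1 + h)/h)*H + h² = -5*H*(1 + h)/h + h² = h² - 5*H*(1 + h)/h)
-27339 - W(237, 425) = -27339 - (425³ - 5*237*(1 + 425))/425 = -27339 - (76765625 - 5*237*426)/425 = -27339 - (76765625 - 504810)/425 = -27339 - 76260815/425 = -27339 - 1*15252163/85 = -27339 - 15252163/85 = -17575978/85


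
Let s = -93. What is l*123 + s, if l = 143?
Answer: 17496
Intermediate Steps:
l*123 + s = 143*123 - 93 = 17589 - 93 = 17496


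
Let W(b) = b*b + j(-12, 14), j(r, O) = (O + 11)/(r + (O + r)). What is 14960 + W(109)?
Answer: 53677/2 ≈ 26839.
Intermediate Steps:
j(r, O) = (11 + O)/(O + 2*r)
W(b) = -5/2 + b² (W(b) = b*b + (11 + 14)/(14 + 2*(-12)) = b² + 25/(14 - 24) = b² + 25/(-10) = b² - ⅒*25 = b² - 5/2 = -5/2 + b²)
14960 + W(109) = 14960 + (-5/2 + 109²) = 14960 + (-5/2 + 11881) = 14960 + 23757/2 = 53677/2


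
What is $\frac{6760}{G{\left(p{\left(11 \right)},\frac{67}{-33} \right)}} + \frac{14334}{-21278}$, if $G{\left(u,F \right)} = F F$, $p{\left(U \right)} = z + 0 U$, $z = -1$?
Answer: $\frac{78288315297}{47758471} \approx 1639.3$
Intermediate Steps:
$p{\left(U \right)} = -1$ ($p{\left(U \right)} = -1 + 0 U = -1 + 0 = -1$)
$G{\left(u,F \right)} = F^{2}$
$\frac{6760}{G{\left(p{\left(11 \right)},\frac{67}{-33} \right)}} + \frac{14334}{-21278} = \frac{6760}{\left(\frac{67}{-33}\right)^{2}} + \frac{14334}{-21278} = \frac{6760}{\left(67 \left(- \frac{1}{33}\right)\right)^{2}} + 14334 \left(- \frac{1}{21278}\right) = \frac{6760}{\left(- \frac{67}{33}\right)^{2}} - \frac{7167}{10639} = \frac{6760}{\frac{4489}{1089}} - \frac{7167}{10639} = 6760 \cdot \frac{1089}{4489} - \frac{7167}{10639} = \frac{7361640}{4489} - \frac{7167}{10639} = \frac{78288315297}{47758471}$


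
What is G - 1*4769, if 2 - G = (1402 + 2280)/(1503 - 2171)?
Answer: -1590337/334 ≈ -4761.5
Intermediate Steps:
G = 2509/334 (G = 2 - (1402 + 2280)/(1503 - 2171) = 2 - 3682/(-668) = 2 - 3682*(-1)/668 = 2 - 1*(-1841/334) = 2 + 1841/334 = 2509/334 ≈ 7.5120)
G - 1*4769 = 2509/334 - 1*4769 = 2509/334 - 4769 = -1590337/334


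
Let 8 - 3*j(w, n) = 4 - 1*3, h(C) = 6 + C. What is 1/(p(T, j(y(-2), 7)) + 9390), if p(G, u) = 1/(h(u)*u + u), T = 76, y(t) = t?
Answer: 196/1840449 ≈ 0.00010650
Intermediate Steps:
j(w, n) = 7/3 (j(w, n) = 8/3 - (4 - 1*3)/3 = 8/3 - (4 - 3)/3 = 8/3 - ⅓*1 = 8/3 - ⅓ = 7/3)
p(G, u) = 1/(u + u*(6 + u)) (p(G, u) = 1/((6 + u)*u + u) = 1/(u*(6 + u) + u) = 1/(u + u*(6 + u)))
1/(p(T, j(y(-2), 7)) + 9390) = 1/(1/((7/3)*(7 + 7/3)) + 9390) = 1/(3/(7*(28/3)) + 9390) = 1/((3/7)*(3/28) + 9390) = 1/(9/196 + 9390) = 1/(1840449/196) = 196/1840449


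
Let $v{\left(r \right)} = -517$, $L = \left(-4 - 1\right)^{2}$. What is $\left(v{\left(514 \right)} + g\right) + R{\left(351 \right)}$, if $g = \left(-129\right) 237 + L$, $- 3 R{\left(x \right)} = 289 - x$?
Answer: $- \frac{93133}{3} \approx -31044.0$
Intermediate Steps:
$R{\left(x \right)} = - \frac{289}{3} + \frac{x}{3}$ ($R{\left(x \right)} = - \frac{289 - x}{3} = - \frac{289}{3} + \frac{x}{3}$)
$L = 25$ ($L = \left(-5\right)^{2} = 25$)
$g = -30548$ ($g = \left(-129\right) 237 + 25 = -30573 + 25 = -30548$)
$\left(v{\left(514 \right)} + g\right) + R{\left(351 \right)} = \left(-517 - 30548\right) + \left(- \frac{289}{3} + \frac{1}{3} \cdot 351\right) = -31065 + \left(- \frac{289}{3} + 117\right) = -31065 + \frac{62}{3} = - \frac{93133}{3}$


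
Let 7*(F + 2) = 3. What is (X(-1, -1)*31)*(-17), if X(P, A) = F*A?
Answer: -5797/7 ≈ -828.14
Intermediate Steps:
F = -11/7 (F = -2 + (⅐)*3 = -2 + 3/7 = -11/7 ≈ -1.5714)
X(P, A) = -11*A/7
(X(-1, -1)*31)*(-17) = (-11/7*(-1)*31)*(-17) = ((11/7)*31)*(-17) = (341/7)*(-17) = -5797/7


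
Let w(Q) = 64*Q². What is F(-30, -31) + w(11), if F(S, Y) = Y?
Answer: 7713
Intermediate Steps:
F(-30, -31) + w(11) = -31 + 64*11² = -31 + 64*121 = -31 + 7744 = 7713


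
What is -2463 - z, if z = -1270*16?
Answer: 17857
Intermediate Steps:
z = -20320
-2463 - z = -2463 - 1*(-20320) = -2463 + 20320 = 17857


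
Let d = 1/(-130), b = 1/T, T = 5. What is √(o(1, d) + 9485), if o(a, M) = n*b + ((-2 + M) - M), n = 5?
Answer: 2*√2371 ≈ 97.386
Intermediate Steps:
b = ⅕ (b = 1/5 = ⅕ ≈ 0.20000)
d = -1/130 ≈ -0.0076923
o(a, M) = -1 (o(a, M) = 5*(⅕) + ((-2 + M) - M) = 1 - 2 = -1)
√(o(1, d) + 9485) = √(-1 + 9485) = √9484 = 2*√2371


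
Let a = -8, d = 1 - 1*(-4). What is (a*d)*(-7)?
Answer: 280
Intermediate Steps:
d = 5 (d = 1 + 4 = 5)
(a*d)*(-7) = -8*5*(-7) = -40*(-7) = 280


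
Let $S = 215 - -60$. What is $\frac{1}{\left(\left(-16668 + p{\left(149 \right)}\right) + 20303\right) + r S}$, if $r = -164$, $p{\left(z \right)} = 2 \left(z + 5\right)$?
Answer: $- \frac{1}{41157} \approx -2.4297 \cdot 10^{-5}$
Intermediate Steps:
$p{\left(z \right)} = 10 + 2 z$ ($p{\left(z \right)} = 2 \left(5 + z\right) = 10 + 2 z$)
$S = 275$ ($S = 215 + 60 = 275$)
$\frac{1}{\left(\left(-16668 + p{\left(149 \right)}\right) + 20303\right) + r S} = \frac{1}{\left(\left(-16668 + \left(10 + 2 \cdot 149\right)\right) + 20303\right) - 45100} = \frac{1}{\left(\left(-16668 + \left(10 + 298\right)\right) + 20303\right) - 45100} = \frac{1}{\left(\left(-16668 + 308\right) + 20303\right) - 45100} = \frac{1}{\left(-16360 + 20303\right) - 45100} = \frac{1}{3943 - 45100} = \frac{1}{-41157} = - \frac{1}{41157}$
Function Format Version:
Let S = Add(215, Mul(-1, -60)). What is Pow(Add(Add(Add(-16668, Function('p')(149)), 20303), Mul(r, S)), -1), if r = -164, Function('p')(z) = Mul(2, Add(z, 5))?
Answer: Rational(-1, 41157) ≈ -2.4297e-5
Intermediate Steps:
Function('p')(z) = Add(10, Mul(2, z)) (Function('p')(z) = Mul(2, Add(5, z)) = Add(10, Mul(2, z)))
S = 275 (S = Add(215, 60) = 275)
Pow(Add(Add(Add(-16668, Function('p')(149)), 20303), Mul(r, S)), -1) = Pow(Add(Add(Add(-16668, Add(10, Mul(2, 149))), 20303), Mul(-164, 275)), -1) = Pow(Add(Add(Add(-16668, Add(10, 298)), 20303), -45100), -1) = Pow(Add(Add(Add(-16668, 308), 20303), -45100), -1) = Pow(Add(Add(-16360, 20303), -45100), -1) = Pow(Add(3943, -45100), -1) = Pow(-41157, -1) = Rational(-1, 41157)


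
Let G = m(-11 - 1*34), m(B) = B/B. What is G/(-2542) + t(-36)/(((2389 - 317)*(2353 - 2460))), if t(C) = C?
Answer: -8137/35223223 ≈ -0.00023101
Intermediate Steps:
m(B) = 1
G = 1
G/(-2542) + t(-36)/(((2389 - 317)*(2353 - 2460))) = 1/(-2542) - 36*1/((2353 - 2460)*(2389 - 317)) = 1*(-1/2542) - 36/(2072*(-107)) = -1/2542 - 36/(-221704) = -1/2542 - 36*(-1/221704) = -1/2542 + 9/55426 = -8137/35223223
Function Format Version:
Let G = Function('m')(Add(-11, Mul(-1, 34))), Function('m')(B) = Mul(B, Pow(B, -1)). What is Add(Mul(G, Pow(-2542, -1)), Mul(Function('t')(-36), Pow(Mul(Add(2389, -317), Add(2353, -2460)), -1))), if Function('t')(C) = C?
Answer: Rational(-8137, 35223223) ≈ -0.00023101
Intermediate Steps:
Function('m')(B) = 1
G = 1
Add(Mul(G, Pow(-2542, -1)), Mul(Function('t')(-36), Pow(Mul(Add(2389, -317), Add(2353, -2460)), -1))) = Add(Mul(1, Pow(-2542, -1)), Mul(-36, Pow(Mul(Add(2389, -317), Add(2353, -2460)), -1))) = Add(Mul(1, Rational(-1, 2542)), Mul(-36, Pow(Mul(2072, -107), -1))) = Add(Rational(-1, 2542), Mul(-36, Pow(-221704, -1))) = Add(Rational(-1, 2542), Mul(-36, Rational(-1, 221704))) = Add(Rational(-1, 2542), Rational(9, 55426)) = Rational(-8137, 35223223)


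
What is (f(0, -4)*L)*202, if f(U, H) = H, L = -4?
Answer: 3232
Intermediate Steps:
(f(0, -4)*L)*202 = -4*(-4)*202 = 16*202 = 3232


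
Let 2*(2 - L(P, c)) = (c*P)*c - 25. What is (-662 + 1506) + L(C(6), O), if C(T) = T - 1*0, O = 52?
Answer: -14507/2 ≈ -7253.5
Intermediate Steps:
C(T) = T (C(T) = T + 0 = T)
L(P, c) = 29/2 - P*c²/2 (L(P, c) = 2 - ((c*P)*c - 25)/2 = 2 - ((P*c)*c - 25)/2 = 2 - (P*c² - 25)/2 = 2 - (-25 + P*c²)/2 = 2 + (25/2 - P*c²/2) = 29/2 - P*c²/2)
(-662 + 1506) + L(C(6), O) = (-662 + 1506) + (29/2 - ½*6*52²) = 844 + (29/2 - ½*6*2704) = 844 + (29/2 - 8112) = 844 - 16195/2 = -14507/2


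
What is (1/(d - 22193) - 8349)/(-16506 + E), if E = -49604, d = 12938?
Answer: 38634998/305924025 ≈ 0.12629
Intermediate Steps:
(1/(d - 22193) - 8349)/(-16506 + E) = (1/(12938 - 22193) - 8349)/(-16506 - 49604) = (1/(-9255) - 8349)/(-66110) = (-1/9255 - 8349)*(-1/66110) = -77269996/9255*(-1/66110) = 38634998/305924025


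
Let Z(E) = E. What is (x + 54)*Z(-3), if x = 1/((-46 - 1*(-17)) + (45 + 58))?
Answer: -11991/74 ≈ -162.04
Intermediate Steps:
x = 1/74 (x = 1/((-46 + 17) + 103) = 1/(-29 + 103) = 1/74 ≈ 0.013514)
(x + 54)*Z(-3) = (1/74 + 54)*(-3) = (3997/74)*(-3) = -11991/74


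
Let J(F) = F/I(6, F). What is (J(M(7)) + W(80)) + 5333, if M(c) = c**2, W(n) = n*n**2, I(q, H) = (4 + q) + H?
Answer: 30522696/59 ≈ 5.1733e+5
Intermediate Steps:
I(q, H) = 4 + H + q
W(n) = n**3
J(F) = F/(10 + F) (J(F) = F/(4 + F + 6) = F/(10 + F))
(J(M(7)) + W(80)) + 5333 = (7**2/(10 + 7**2) + 80**3) + 5333 = (49/(10 + 49) + 512000) + 5333 = (49/59 + 512000) + 5333 = 30208049/59 + 5333 = 30522696/59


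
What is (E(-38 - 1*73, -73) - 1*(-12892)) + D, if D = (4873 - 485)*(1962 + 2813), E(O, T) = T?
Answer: 20965519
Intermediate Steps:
D = 20952700 (D = 4388*4775 = 20952700)
(E(-38 - 1*73, -73) - 1*(-12892)) + D = (-73 - 1*(-12892)) + 20952700 = (-73 + 12892) + 20952700 = 12819 + 20952700 = 20965519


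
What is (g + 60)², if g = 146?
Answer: 42436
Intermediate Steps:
(g + 60)² = (146 + 60)² = 206² = 42436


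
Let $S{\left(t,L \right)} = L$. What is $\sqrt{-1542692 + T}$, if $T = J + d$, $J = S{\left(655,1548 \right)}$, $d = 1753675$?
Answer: $139 \sqrt{11} \approx 461.01$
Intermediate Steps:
$J = 1548$
$T = 1755223$ ($T = 1548 + 1753675 = 1755223$)
$\sqrt{-1542692 + T} = \sqrt{-1542692 + 1755223} = \sqrt{212531} = 139 \sqrt{11}$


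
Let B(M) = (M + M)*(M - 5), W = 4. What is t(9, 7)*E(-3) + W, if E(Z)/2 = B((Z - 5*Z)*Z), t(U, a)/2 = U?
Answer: 106276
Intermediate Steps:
t(U, a) = 2*U
B(M) = 2*M*(-5 + M) (B(M) = (2*M)*(-5 + M) = 2*M*(-5 + M))
E(Z) = -16*Z²*(-5 - 4*Z²) (E(Z) = 2*(2*((Z - 5*Z)*Z)*(-5 + (Z - 5*Z)*Z)) = 2*(2*((-4*Z)*Z)*(-5 + (-4*Z)*Z)) = 2*(2*(-4*Z²)*(-5 - 4*Z²)) = 2*(-8*Z²*(-5 - 4*Z²)) = -16*Z²*(-5 - 4*Z²))
t(9, 7)*E(-3) + W = (2*9)*((-3)²*(80 + 64*(-3)²)) + 4 = 18*(9*(80 + 64*9)) + 4 = 18*(9*(80 + 576)) + 4 = 18*(9*656) + 4 = 18*5904 + 4 = 106272 + 4 = 106276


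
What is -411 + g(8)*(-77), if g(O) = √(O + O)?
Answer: -719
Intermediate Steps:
g(O) = √2*√O (g(O) = √(2*O) = √2*√O)
-411 + g(8)*(-77) = -411 + (√2*√8)*(-77) = -411 + (√2*(2*√2))*(-77) = -411 + 4*(-77) = -411 - 308 = -719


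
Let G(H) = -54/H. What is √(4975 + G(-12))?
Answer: √19918/2 ≈ 70.566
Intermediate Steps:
√(4975 + G(-12)) = √(4975 - 54/(-12)) = √(4975 - 54*(-1/12)) = √(4975 + 9/2) = √(9959/2) = √19918/2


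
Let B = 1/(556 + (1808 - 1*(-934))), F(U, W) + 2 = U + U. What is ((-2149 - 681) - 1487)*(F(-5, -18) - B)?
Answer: 170853909/3298 ≈ 51805.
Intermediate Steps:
F(U, W) = -2 + 2*U (F(U, W) = -2 + (U + U) = -2 + 2*U)
B = 1/3298 (B = 1/(556 + (1808 + 934)) = 1/(556 + 2742) = 1/3298 ≈ 0.00030321)
((-2149 - 681) - 1487)*(F(-5, -18) - B) = ((-2149 - 681) - 1487)*((-2 + 2*(-5)) - 1*1/3298) = (-2830 - 1487)*((-2 - 10) - 1/3298) = -4317*(-12 - 1/3298) = -4317*(-39577/3298) = 170853909/3298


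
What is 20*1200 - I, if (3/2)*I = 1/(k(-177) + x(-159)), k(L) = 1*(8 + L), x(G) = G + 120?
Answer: 7488001/312 ≈ 24000.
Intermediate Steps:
x(G) = 120 + G
k(L) = 8 + L
I = -1/312 (I = 2/(3*((8 - 177) + (120 - 159))) = 2/(3*(-169 - 39)) = (⅔)/(-208) = (⅔)*(-1/208) = -1/312 ≈ -0.0032051)
20*1200 - I = 20*1200 - 1*(-1/312) = 24000 + 1/312 = 7488001/312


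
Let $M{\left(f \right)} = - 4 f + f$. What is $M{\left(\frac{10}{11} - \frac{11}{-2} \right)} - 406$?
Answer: $- \frac{9355}{22} \approx -425.23$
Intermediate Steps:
$M{\left(f \right)} = - 3 f$
$M{\left(\frac{10}{11} - \frac{11}{-2} \right)} - 406 = - 3 \left(\frac{10}{11} - \frac{11}{-2}\right) - 406 = - 3 \left(10 \cdot \frac{1}{11} - - \frac{11}{2}\right) - 406 = - 3 \left(\frac{10}{11} + \frac{11}{2}\right) - 406 = \left(-3\right) \frac{141}{22} - 406 = - \frac{423}{22} - 406 = - \frac{9355}{22}$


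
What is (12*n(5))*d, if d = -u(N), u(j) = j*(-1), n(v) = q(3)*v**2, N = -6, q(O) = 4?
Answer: -7200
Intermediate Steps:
n(v) = 4*v**2
u(j) = -j
d = -6 (d = -(-1)*(-6) = -1*6 = -6)
(12*n(5))*d = (12*(4*5**2))*(-6) = (12*(4*25))*(-6) = (12*100)*(-6) = 1200*(-6) = -7200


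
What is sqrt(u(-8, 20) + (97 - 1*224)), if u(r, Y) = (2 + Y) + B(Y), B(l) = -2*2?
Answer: I*sqrt(109) ≈ 10.44*I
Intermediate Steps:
B(l) = -4
u(r, Y) = -2 + Y (u(r, Y) = (2 + Y) - 4 = -2 + Y)
sqrt(u(-8, 20) + (97 - 1*224)) = sqrt((-2 + 20) + (97 - 1*224)) = sqrt(18 + (97 - 224)) = sqrt(18 - 127) = sqrt(-109) = I*sqrt(109)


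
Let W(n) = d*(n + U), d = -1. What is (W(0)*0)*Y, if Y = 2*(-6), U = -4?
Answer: 0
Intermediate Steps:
Y = -12
W(n) = 4 - n (W(n) = -(n - 4) = -(-4 + n) = 4 - n)
(W(0)*0)*Y = ((4 - 1*0)*0)*(-12) = ((4 + 0)*0)*(-12) = (4*0)*(-12) = 0*(-12) = 0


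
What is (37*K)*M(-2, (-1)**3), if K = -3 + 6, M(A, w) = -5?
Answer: -555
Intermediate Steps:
K = 3
(37*K)*M(-2, (-1)**3) = (37*3)*(-5) = 111*(-5) = -555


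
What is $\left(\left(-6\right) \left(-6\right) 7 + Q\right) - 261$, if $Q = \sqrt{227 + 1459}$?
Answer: $-9 + \sqrt{1686} \approx 32.061$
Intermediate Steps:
$Q = \sqrt{1686} \approx 41.061$
$\left(\left(-6\right) \left(-6\right) 7 + Q\right) - 261 = \left(\left(-6\right) \left(-6\right) 7 + \sqrt{1686}\right) - 261 = \left(36 \cdot 7 + \sqrt{1686}\right) - 261 = \left(252 + \sqrt{1686}\right) - 261 = -9 + \sqrt{1686}$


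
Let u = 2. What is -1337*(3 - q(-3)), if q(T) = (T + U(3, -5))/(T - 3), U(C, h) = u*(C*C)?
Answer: -14707/2 ≈ -7353.5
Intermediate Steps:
U(C, h) = 2*C² (U(C, h) = 2*(C*C) = 2*C²)
q(T) = (18 + T)/(-3 + T) (q(T) = (T + 2*3²)/(T - 3) = (T + 2*9)/(-3 + T) = (T + 18)/(-3 + T) = (18 + T)/(-3 + T))
-1337*(3 - q(-3)) = -1337*(3 - (18 - 3)/(-3 - 3)) = -1337*(3 - 15/(-6)) = -1337*(3 - (-1)*15/6) = -1337*(3 - 1*(-5/2)) = -1337*(3 + 5/2) = -1337*11/2 = -14707/2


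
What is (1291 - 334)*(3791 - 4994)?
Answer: -1151271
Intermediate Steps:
(1291 - 334)*(3791 - 4994) = 957*(-1203) = -1151271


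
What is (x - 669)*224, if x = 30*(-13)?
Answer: -237216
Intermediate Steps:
x = -390
(x - 669)*224 = (-390 - 669)*224 = -1059*224 = -237216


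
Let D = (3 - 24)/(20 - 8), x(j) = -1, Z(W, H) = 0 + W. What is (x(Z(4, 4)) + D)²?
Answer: 121/16 ≈ 7.5625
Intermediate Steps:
Z(W, H) = W
D = -7/4 (D = -21/12 = -21*1/12 = -7/4 ≈ -1.7500)
(x(Z(4, 4)) + D)² = (-1 - 7/4)² = (-11/4)² = 121/16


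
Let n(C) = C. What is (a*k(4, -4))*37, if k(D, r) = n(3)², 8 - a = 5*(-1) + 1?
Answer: 3996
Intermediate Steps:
a = 12 (a = 8 - (5*(-1) + 1) = 8 - (-5 + 1) = 8 - 1*(-4) = 8 + 4 = 12)
k(D, r) = 9 (k(D, r) = 3² = 9)
(a*k(4, -4))*37 = (12*9)*37 = 108*37 = 3996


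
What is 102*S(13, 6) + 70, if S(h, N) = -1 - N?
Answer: -644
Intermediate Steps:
102*S(13, 6) + 70 = 102*(-1 - 1*6) + 70 = 102*(-1 - 6) + 70 = 102*(-7) + 70 = -714 + 70 = -644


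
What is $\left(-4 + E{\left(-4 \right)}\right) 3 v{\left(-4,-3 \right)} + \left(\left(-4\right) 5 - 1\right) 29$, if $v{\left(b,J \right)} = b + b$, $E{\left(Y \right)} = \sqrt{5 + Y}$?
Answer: $-537$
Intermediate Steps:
$v{\left(b,J \right)} = 2 b$
$\left(-4 + E{\left(-4 \right)}\right) 3 v{\left(-4,-3 \right)} + \left(\left(-4\right) 5 - 1\right) 29 = \left(-4 + \sqrt{5 - 4}\right) 3 \cdot 2 \left(-4\right) + \left(\left(-4\right) 5 - 1\right) 29 = \left(-4 + \sqrt{1}\right) 3 \left(-8\right) + \left(-20 - 1\right) 29 = \left(-4 + 1\right) \left(-24\right) - 609 = \left(-3\right) \left(-24\right) - 609 = 72 - 609 = -537$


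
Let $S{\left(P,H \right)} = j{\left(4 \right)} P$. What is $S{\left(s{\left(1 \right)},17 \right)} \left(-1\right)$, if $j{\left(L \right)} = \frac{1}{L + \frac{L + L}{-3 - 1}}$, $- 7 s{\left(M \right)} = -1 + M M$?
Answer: $0$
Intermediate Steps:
$s{\left(M \right)} = \frac{1}{7} - \frac{M^{2}}{7}$ ($s{\left(M \right)} = - \frac{-1 + M M}{7} = - \frac{-1 + M^{2}}{7} = \frac{1}{7} - \frac{M^{2}}{7}$)
$j{\left(L \right)} = \frac{2}{L}$ ($j{\left(L \right)} = \frac{1}{L + \frac{2 L}{-4}} = \frac{1}{L + 2 L \left(- \frac{1}{4}\right)} = \frac{1}{L - \frac{L}{2}} = \frac{1}{\frac{1}{2} L} = \frac{2}{L}$)
$S{\left(P,H \right)} = \frac{P}{2}$ ($S{\left(P,H \right)} = \frac{2}{4} P = 2 \cdot \frac{1}{4} P = \frac{P}{2}$)
$S{\left(s{\left(1 \right)},17 \right)} \left(-1\right) = \frac{\frac{1}{7} - \frac{1^{2}}{7}}{2} \left(-1\right) = \frac{\frac{1}{7} - \frac{1}{7}}{2} \left(-1\right) = \frac{1}{2} \cdot 0 \left(-1\right) = 0 \left(-1\right) = 0$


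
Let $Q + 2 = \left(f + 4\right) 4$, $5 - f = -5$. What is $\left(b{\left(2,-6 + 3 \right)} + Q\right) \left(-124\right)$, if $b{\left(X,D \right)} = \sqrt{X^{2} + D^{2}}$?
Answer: $-6696 - 124 \sqrt{13} \approx -7143.1$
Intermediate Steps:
$f = 10$ ($f = 5 - -5 = 5 + 5 = 10$)
$Q = 54$ ($Q = -2 + \left(10 + 4\right) 4 = -2 + 14 \cdot 4 = -2 + 56 = 54$)
$b{\left(X,D \right)} = \sqrt{D^{2} + X^{2}}$
$\left(b{\left(2,-6 + 3 \right)} + Q\right) \left(-124\right) = \left(\sqrt{\left(-6 + 3\right)^{2} + 2^{2}} + 54\right) \left(-124\right) = \left(\sqrt{\left(-3\right)^{2} + 4} + 54\right) \left(-124\right) = \left(\sqrt{9 + 4} + 54\right) \left(-124\right) = \left(\sqrt{13} + 54\right) \left(-124\right) = \left(54 + \sqrt{13}\right) \left(-124\right) = -6696 - 124 \sqrt{13}$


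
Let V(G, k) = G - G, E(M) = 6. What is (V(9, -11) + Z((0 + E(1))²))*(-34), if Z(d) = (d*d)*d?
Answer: -1586304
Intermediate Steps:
Z(d) = d³ (Z(d) = d²*d = d³)
V(G, k) = 0
(V(9, -11) + Z((0 + E(1))²))*(-34) = (0 + ((0 + 6)²)³)*(-34) = (0 + (6²)³)*(-34) = (0 + 36³)*(-34) = (0 + 46656)*(-34) = 46656*(-34) = -1586304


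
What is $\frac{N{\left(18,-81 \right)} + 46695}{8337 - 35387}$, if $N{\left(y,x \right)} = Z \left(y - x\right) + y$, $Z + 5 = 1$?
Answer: $- \frac{46317}{27050} \approx -1.7123$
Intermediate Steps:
$Z = -4$ ($Z = -5 + 1 = -4$)
$N{\left(y,x \right)} = - 3 y + 4 x$ ($N{\left(y,x \right)} = - 4 \left(y - x\right) + y = \left(- 4 y + 4 x\right) + y = - 3 y + 4 x$)
$\frac{N{\left(18,-81 \right)} + 46695}{8337 - 35387} = \frac{\left(\left(-3\right) 18 + 4 \left(-81\right)\right) + 46695}{8337 - 35387} = \frac{\left(-54 - 324\right) + 46695}{-27050} = \left(-378 + 46695\right) \left(- \frac{1}{27050}\right) = 46317 \left(- \frac{1}{27050}\right) = - \frac{46317}{27050}$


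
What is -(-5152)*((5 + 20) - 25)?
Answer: 0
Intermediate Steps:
-(-5152)*((5 + 20) - 25) = -(-5152)*(25 - 25) = -(-5152)*0 = -644*0 = 0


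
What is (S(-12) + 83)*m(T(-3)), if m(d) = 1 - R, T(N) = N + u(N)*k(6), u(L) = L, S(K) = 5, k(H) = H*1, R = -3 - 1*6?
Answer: 880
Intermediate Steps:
R = -9 (R = -3 - 6 = -9)
k(H) = H
T(N) = 7*N (T(N) = N + N*6 = N + 6*N = 7*N)
m(d) = 10 (m(d) = 1 - 1*(-9) = 1 + 9 = 10)
(S(-12) + 83)*m(T(-3)) = (5 + 83)*10 = 88*10 = 880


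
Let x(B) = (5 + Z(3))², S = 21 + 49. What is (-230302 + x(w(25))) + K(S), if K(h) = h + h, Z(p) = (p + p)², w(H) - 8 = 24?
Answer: -228481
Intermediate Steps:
w(H) = 32 (w(H) = 8 + 24 = 32)
S = 70
Z(p) = 4*p² (Z(p) = (2*p)² = 4*p²)
K(h) = 2*h
x(B) = 1681 (x(B) = (5 + 4*3²)² = (5 + 4*9)² = (5 + 36)² = 41² = 1681)
(-230302 + x(w(25))) + K(S) = (-230302 + 1681) + 2*70 = -228621 + 140 = -228481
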